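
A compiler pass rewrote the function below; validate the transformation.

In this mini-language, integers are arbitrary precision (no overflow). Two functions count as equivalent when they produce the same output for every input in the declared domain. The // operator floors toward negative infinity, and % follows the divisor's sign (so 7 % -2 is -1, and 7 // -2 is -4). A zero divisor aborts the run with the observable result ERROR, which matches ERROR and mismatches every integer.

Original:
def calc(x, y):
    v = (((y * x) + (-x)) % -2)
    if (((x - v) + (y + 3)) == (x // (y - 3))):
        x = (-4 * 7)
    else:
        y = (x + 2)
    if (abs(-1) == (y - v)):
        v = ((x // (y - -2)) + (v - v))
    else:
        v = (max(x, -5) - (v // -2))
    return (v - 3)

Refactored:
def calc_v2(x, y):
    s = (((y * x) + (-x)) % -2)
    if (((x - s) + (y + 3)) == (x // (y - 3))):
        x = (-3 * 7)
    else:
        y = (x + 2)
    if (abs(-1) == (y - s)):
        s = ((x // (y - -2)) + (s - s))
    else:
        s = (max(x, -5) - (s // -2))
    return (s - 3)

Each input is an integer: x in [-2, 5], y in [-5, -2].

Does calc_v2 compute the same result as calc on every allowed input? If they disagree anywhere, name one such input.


Equivalent. The suspicious edit (`-4` became `-3`) never changes the result for any input inside the declared domain.
Across all 32 domain points the two functions coincide.
Spot check at x=2, y=-5 — calc: v := 0 | (((x - v) + (y + 3)) == (x // (y - 3))): false | y := 4 | (abs(-1) == (y - v)): false | v := 2 | result -1. calc_v2: s := 0 | (((x - s) + (y + 3)) == (x // (y - 3))): false | y := 4 | (abs(-1) == (y - s)): false | s := 2 | result -1. Both give -1.
verdict: equivalent


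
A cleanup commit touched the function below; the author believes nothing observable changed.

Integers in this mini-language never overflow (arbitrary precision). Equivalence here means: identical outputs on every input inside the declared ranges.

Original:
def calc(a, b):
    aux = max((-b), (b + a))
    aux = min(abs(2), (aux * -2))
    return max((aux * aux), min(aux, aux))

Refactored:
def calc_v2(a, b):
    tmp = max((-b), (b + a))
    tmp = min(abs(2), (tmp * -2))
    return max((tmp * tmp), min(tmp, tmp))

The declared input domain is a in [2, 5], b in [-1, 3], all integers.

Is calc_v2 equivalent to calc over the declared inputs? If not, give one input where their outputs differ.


Side by side, the visible changes include: local variable names differ.
Spot check at a=5, b=1 — calc: aux=6, then aux=-12, then returns 144. calc_v2: tmp=6, then tmp=-12, then returns 144. Both give 144.
Across all 20 domain points the two functions coincide.
verdict: equivalent


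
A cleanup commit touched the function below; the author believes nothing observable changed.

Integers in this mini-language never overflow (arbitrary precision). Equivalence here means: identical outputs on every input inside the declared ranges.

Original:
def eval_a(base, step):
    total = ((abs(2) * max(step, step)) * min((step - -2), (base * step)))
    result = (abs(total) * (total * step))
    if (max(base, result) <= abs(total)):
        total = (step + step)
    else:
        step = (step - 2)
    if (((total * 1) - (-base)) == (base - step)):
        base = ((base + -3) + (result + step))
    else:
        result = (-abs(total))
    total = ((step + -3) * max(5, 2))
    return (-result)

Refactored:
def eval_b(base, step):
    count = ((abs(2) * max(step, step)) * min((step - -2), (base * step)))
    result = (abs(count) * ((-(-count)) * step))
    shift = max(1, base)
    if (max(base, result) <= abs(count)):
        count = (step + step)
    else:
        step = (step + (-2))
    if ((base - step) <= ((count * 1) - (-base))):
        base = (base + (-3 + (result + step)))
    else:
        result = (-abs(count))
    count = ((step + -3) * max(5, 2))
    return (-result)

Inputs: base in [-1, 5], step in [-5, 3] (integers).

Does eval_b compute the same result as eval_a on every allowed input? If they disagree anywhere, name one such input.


The rewrite breaks on base=-1, step=1, where the results are 2 and 4.
eval_a: total := -2 | result := -4 | (max(base, result) <= abs(total)): true | total := 2 | (((total * 1) - (-base)) == (base - step)): false | result := -2 | total := -10 | result 2
eval_b: count := -2 | result := -4 | shift := 1 | (max(base, result) <= abs(count)): true | count := 2 | ((base - step) <= ((count * 1) - (-base))): true | base := -7 | count := -10 | result 4
verdict: not equivalent; witness: base=-1, step=1


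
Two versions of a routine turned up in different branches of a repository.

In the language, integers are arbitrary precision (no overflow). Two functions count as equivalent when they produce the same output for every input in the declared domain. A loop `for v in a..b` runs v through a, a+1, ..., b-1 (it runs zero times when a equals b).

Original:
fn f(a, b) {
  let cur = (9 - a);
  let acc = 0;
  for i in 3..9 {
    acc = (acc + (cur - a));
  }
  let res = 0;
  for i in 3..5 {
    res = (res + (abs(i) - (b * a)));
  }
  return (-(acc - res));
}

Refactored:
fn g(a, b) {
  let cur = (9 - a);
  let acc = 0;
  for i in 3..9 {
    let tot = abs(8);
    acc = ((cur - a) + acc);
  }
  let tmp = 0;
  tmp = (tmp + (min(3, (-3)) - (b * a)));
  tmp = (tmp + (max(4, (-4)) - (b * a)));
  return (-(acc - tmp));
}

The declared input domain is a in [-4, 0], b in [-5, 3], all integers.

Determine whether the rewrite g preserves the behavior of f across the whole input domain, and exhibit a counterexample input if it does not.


Take a=-4, b=-5.
f: cur becomes 13; next acc becomes 0; next at i=3:; next acc becomes 17; next at i=4:; next acc becomes 34; next at i=5:; next acc becomes 51; next at i=6:; next acc becomes 68; next at i=7:; next acc becomes 85; next at i=8:; next acc becomes 102; next res becomes 0; next at i=3:; next res becomes -17; next at i=4:; next res becomes -33; next final value -135
g: cur becomes 13; next acc becomes 0; next at i=3:; next tot becomes 8; next acc becomes 17; next at i=4:; next tot becomes 8; next acc becomes 34; next at i=5:; next tot becomes 8; next acc becomes 51; next at i=6:; next tot becomes 8; next acc becomes 68; next at i=7:; next tot becomes 8; next acc becomes 85; next at i=8:; next tot becomes 8; next acc becomes 102; next tmp becomes 0; next tmp becomes -23; next tmp becomes -39; next final value -141
-135 vs -141 — the two versions disagree here.
verdict: not equivalent; witness: a=-4, b=-5


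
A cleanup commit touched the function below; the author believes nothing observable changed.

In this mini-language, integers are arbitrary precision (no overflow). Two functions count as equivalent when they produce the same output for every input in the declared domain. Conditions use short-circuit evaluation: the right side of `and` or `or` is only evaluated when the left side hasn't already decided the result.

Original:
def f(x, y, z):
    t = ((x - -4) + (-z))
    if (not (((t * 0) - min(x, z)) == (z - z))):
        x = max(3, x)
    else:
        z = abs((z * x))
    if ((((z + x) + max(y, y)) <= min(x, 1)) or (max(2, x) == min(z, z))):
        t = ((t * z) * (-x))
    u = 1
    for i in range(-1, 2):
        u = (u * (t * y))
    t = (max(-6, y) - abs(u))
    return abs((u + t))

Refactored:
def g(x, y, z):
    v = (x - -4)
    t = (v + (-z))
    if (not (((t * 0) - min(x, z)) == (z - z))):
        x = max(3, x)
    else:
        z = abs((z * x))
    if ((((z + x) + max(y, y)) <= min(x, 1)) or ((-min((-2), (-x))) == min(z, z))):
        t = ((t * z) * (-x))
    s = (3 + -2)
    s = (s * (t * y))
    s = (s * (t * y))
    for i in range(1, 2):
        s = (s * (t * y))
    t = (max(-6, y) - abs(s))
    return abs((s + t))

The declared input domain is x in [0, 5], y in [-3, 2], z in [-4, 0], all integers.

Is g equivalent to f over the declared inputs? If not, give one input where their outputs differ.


Equivalent — the differences include arithmetic usage differs, plus statement counts differ, plus local variable names differ, plus min/max/abs usage differs, plus loop structure differs, plus constant usage differs, yet no declared input distinguishes the two.
As a probe, take x=5, y=-1, z=-2: f runs t becomes 11; next (not (((t * 0) - min(x, z)) == (z - z))) evaluates to true; next x becomes 5; next ((((z + x) + max(y, y)) <= min(x, 1)) or (max(2, x) == min(z, z))) evaluates to false; next u becomes 1; next at i=-1:; next u becomes -11; next at i=0:; next u becomes 121; next at i=1:; next u becomes -1331; next t becomes -1332; next final value 2663; g runs v becomes 9; next t becomes 11; next (not (((t * 0) - min(x, z)) == (z - z))) evaluates to true; next x becomes 5; next ((((z + x) + max(y, y)) <= min(x, 1)) or ((-min((-2), (-x))) == min(z, z))) evaluates to false; next s becomes 1; next s becomes -11; next s becomes 121; next at i=1:; next s becomes -1331; next t becomes -1332; next final value 2663; both end at 2663.
Across all 180 domain points the two functions coincide.
verdict: equivalent


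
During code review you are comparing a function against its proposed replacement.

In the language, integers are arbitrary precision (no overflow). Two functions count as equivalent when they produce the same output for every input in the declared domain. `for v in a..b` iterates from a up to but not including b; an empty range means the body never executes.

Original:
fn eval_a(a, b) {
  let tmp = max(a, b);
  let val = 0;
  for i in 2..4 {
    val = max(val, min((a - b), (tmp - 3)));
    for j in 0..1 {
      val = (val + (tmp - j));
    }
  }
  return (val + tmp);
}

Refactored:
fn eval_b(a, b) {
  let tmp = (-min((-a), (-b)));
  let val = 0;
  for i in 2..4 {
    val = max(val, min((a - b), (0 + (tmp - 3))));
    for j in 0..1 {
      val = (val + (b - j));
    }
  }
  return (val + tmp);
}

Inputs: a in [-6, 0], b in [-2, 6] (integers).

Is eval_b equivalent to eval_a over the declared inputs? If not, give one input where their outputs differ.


There is a counterexample at a=-1, b=-2: -3 on one side, -5 on the other.
eval_a: tmp becomes -1; next val becomes 0; next at i=2:; next val becomes 0; next at j=0:; next val becomes -1; next at i=3:; next val becomes -1; next at j=0:; next val becomes -2; next final value -3
eval_b: tmp becomes -1; next val becomes 0; next at i=2:; next val becomes 0; next at j=0:; next val becomes -2; next at i=3:; next val becomes -2; next at j=0:; next val becomes -4; next final value -5
verdict: not equivalent; witness: a=-1, b=-2


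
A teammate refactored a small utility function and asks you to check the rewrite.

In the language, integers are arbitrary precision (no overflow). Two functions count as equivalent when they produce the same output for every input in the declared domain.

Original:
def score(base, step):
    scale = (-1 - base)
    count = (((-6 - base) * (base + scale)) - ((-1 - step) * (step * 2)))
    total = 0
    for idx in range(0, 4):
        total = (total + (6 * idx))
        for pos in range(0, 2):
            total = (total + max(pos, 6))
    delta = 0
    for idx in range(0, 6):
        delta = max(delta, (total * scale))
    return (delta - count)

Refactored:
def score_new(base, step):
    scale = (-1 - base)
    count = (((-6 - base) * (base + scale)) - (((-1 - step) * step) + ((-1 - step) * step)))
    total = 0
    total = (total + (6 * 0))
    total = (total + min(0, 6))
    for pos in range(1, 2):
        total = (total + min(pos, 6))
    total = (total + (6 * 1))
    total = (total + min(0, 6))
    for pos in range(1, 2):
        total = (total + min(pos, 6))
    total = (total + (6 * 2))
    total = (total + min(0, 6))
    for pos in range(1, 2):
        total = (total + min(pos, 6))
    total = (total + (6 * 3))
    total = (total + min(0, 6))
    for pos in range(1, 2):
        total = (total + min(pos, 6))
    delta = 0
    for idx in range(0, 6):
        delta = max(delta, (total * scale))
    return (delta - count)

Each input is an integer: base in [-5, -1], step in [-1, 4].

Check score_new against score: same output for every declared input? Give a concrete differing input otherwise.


On input base=-5, step=-1, score returns 335 while score_new returns 159.
verdict: not equivalent; witness: base=-5, step=-1


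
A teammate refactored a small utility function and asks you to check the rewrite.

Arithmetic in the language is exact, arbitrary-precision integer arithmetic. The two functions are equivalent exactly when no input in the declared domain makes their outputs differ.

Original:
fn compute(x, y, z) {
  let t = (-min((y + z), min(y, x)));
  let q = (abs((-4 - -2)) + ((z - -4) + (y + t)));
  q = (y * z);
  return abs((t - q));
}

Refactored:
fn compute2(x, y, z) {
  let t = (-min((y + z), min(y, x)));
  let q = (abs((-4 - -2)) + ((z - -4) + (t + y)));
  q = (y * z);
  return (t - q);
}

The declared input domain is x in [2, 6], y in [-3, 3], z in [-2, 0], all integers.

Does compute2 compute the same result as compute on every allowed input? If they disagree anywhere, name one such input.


Run the pair on x=2, y=-3, z=-2.
compute: t := 5 | q := 6 | q := 6 | result 1
compute2: t := 5 | q := 6 | q := 6 | result -1
1 vs -1 — the two versions disagree here.
verdict: not equivalent; witness: x=2, y=-3, z=-2


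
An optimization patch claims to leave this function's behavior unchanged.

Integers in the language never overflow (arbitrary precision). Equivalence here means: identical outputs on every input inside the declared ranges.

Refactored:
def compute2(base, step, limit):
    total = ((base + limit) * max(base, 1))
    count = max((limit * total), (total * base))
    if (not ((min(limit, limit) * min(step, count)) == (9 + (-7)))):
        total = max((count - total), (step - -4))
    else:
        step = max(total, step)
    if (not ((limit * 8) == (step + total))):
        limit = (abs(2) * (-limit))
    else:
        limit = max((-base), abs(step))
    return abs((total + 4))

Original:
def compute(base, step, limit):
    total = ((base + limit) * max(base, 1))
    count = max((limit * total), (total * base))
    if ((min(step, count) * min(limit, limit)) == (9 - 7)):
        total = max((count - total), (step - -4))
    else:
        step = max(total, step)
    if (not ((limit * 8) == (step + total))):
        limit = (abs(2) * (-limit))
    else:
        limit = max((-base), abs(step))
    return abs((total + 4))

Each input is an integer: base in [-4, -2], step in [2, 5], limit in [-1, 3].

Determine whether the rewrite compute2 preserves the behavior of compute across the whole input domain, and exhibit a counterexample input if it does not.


The rewrite breaks on base=-4, step=2, limit=-1, where the results are 1 and 29.
compute: total=-5, then count=20, then ((min(step, count) * min(limit, limit)) == (9 - 7)) is false, then step=2, then (not ((limit * 8) == (step + total))) is true, then limit=2, then returns 1
compute2: total=-5, then count=20, then (not ((min(limit, limit) * min(step, count)) == (9 + (-7)))) is true, then total=25, then (not ((limit * 8) == (step + total))) is true, then limit=2, then returns 29
verdict: not equivalent; witness: base=-4, step=2, limit=-1


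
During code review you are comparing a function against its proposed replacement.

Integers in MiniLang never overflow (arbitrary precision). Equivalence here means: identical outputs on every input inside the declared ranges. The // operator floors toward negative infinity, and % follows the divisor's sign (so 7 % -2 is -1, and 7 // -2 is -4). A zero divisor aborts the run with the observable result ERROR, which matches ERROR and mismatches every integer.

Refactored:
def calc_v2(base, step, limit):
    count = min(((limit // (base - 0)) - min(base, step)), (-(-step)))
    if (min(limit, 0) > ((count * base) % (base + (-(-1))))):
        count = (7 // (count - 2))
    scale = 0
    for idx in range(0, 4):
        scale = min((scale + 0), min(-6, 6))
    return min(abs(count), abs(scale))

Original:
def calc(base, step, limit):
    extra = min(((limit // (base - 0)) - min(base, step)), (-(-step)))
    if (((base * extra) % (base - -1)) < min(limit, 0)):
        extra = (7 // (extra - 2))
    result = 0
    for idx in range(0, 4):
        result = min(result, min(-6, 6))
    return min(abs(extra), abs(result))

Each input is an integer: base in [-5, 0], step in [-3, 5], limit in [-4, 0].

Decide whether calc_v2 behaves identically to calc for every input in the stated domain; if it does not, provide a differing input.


Side by side, the visible changes include: constant usage differs, plus local variable names differ, plus arithmetic usage differs, plus comparison usage differs.
Tracing base=-1, step=-3, limit=-2: calc: extra = -3; division by zero -> ERROR | calc_v2: count = -3; division by zero -> ERROR — matching result ERROR.
Every one of the 270 inputs gives matching results.
verdict: equivalent


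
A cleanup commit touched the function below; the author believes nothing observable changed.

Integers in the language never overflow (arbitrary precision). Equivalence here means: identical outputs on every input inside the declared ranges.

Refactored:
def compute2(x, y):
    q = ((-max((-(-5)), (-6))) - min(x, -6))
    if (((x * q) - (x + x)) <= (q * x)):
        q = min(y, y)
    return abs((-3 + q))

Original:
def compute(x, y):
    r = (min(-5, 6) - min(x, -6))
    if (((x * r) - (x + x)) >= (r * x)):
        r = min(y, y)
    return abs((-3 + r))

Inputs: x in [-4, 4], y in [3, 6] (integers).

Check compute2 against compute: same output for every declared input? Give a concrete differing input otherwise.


Evaluate both at x=-4, y=3.
compute: r=1, then (((x * r) - (x + x)) >= (r * x)) is true, then r=3, then returns 0
compute2: q=1, then (((x * q) - (x + x)) <= (q * x)) is false, then returns 2
0 against 2: the behavior changed.
verdict: not equivalent; witness: x=-4, y=3


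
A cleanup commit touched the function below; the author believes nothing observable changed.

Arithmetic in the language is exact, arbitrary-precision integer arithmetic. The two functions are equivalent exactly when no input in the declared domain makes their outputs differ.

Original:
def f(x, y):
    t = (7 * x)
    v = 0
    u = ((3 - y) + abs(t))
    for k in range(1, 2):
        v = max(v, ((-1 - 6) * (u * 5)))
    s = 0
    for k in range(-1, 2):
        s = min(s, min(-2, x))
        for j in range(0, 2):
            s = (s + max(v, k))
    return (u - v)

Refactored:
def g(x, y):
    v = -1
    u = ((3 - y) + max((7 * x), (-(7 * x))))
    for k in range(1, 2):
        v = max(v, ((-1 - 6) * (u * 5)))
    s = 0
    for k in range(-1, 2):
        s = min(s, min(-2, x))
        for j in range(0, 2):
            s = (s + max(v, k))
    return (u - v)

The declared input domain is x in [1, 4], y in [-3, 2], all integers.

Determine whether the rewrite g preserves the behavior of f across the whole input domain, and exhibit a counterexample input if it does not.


There is a counterexample at x=1, y=-3: 13 on one side, 14 on the other.
f: t becomes 7; next v becomes 0; next u becomes 13; next at k=1:; next v becomes 0; next s becomes 0; next at k=-1:; next s becomes -2; next at j=0:; next s becomes -2; next at j=1:; next s becomes -2; next at k=0:; next s becomes -2; next at j=0:; next s becomes -2; next at j=1:; next s becomes -2; next at k=1:; next s becomes -2; next at j=0:; next s becomes -1; next at j=1:; next s becomes 0; next final value 13
g: v becomes -1; next u becomes 13; next at k=1:; next v becomes -1; next s becomes 0; next at k=-1:; next s becomes -2; next at j=0:; next s becomes -3; next at j=1:; next s becomes -4; next at k=0:; next s becomes -4; next at j=0:; next s becomes -4; next at j=1:; next s becomes -4; next at k=1:; next s becomes -4; next at j=0:; next s becomes -3; next at j=1:; next s becomes -2; next final value 14
verdict: not equivalent; witness: x=1, y=-3


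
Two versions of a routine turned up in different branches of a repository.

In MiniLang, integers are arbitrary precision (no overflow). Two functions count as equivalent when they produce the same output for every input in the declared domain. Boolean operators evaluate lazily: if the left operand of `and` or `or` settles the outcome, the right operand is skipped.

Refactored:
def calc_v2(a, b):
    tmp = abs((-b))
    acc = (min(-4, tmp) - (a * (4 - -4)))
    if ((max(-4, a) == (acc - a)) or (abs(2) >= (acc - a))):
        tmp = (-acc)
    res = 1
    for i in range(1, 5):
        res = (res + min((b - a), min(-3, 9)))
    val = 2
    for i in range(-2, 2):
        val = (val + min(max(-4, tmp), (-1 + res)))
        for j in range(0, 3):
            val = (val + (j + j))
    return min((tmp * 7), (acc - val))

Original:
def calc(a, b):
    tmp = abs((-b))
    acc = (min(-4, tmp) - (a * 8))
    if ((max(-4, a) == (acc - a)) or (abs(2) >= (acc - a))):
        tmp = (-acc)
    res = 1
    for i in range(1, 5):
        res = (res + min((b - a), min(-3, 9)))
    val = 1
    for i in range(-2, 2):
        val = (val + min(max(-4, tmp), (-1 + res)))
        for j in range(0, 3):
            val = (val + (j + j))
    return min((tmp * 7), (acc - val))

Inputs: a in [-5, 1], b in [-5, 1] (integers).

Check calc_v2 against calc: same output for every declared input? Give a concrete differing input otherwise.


Evaluate both at a=-2, b=-5.
calc: tmp := 5 | acc := 12 | ((max(-4, a) == (acc - a)) or (abs(2) >= (acc - a))): false | res := 1 | iter i=1: | res := -2 | iter i=2: | res := -5 | iter i=3: | res := -8 | iter i=4: | res := -11 | val := 1 | iter i=-2: | val := -11 | iter j=0: | val := -11 | iter j=1: | val := -9 | iter j=2: | val := -5 | iter i=-1: | val := -17 | iter j=0: | val := -17 | iter j=1: | val := -15 | iter j=2: | val := -11 | iter i=0: | val := -23 | iter j=0: | val := -23 | iter j=1: | val := -21 | iter j=2: | val := -17 | iter i=1: | val := -29 | iter j=0: | val := -29 | iter j=1: | val := -27 | iter j=2: | val := -23 | result 35
calc_v2: tmp := 5 | acc := 12 | ((max(-4, a) == (acc - a)) or (abs(2) >= (acc - a))): false | res := 1 | iter i=1: | res := -2 | iter i=2: | res := -5 | iter i=3: | res := -8 | iter i=4: | res := -11 | val := 2 | iter i=-2: | val := -10 | iter j=0: | val := -10 | iter j=1: | val := -8 | iter j=2: | val := -4 | iter i=-1: | val := -16 | iter j=0: | val := -16 | iter j=1: | val := -14 | iter j=2: | val := -10 | iter i=0: | val := -22 | iter j=0: | val := -22 | iter j=1: | val := -20 | iter j=2: | val := -16 | iter i=1: | val := -28 | iter j=0: | val := -28 | iter j=1: | val := -26 | iter j=2: | val := -22 | result 34
35 and 34 differ, so these are not the same function on this domain.
verdict: not equivalent; witness: a=-2, b=-5


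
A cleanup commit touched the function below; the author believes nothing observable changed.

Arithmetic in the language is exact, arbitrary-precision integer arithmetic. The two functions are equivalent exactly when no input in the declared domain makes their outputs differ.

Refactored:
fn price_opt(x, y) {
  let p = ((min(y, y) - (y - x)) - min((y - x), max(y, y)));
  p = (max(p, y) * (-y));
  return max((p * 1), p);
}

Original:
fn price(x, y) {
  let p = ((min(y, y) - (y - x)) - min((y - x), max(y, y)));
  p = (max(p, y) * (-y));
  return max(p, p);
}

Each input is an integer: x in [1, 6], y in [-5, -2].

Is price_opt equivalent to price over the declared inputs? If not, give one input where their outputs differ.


Differences: arithmetic usage differs, plus constant usage differs — yet all 24 inputs agree.
verdict: equivalent


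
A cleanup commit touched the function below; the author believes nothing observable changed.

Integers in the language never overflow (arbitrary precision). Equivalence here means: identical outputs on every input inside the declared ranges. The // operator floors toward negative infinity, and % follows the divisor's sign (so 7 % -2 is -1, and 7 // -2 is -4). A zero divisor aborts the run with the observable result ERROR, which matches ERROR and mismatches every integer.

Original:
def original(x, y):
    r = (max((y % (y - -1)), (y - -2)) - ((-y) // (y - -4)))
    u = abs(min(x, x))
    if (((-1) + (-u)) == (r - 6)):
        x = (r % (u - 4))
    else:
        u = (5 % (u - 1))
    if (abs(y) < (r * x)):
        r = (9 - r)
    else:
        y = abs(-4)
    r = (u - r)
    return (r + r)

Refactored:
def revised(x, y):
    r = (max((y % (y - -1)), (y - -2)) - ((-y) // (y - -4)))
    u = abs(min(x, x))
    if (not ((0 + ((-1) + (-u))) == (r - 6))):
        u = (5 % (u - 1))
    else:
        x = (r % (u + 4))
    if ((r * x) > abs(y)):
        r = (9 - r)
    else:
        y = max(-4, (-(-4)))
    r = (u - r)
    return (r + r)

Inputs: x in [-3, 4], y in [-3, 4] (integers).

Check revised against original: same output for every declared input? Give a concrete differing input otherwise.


Consider the input x=-3, y=0.
original: r becomes 2; next u becomes 3; next (((-1) + (-u)) == (r - 6)) evaluates to true; next x becomes 0; next (abs(y) < (r * x)) evaluates to false; next y becomes 4; next r becomes 1; next final value 2
revised: r becomes 2; next u becomes 3; next (not ((0 + ((-1) + (-u))) == (r - 6))) evaluates to false; next x becomes 2; next ((r * x) > abs(y)) evaluates to true; next r becomes 7; next r becomes -4; next final value -8
2 and -8 differ, so these are not the same function on this domain.
verdict: not equivalent; witness: x=-3, y=0


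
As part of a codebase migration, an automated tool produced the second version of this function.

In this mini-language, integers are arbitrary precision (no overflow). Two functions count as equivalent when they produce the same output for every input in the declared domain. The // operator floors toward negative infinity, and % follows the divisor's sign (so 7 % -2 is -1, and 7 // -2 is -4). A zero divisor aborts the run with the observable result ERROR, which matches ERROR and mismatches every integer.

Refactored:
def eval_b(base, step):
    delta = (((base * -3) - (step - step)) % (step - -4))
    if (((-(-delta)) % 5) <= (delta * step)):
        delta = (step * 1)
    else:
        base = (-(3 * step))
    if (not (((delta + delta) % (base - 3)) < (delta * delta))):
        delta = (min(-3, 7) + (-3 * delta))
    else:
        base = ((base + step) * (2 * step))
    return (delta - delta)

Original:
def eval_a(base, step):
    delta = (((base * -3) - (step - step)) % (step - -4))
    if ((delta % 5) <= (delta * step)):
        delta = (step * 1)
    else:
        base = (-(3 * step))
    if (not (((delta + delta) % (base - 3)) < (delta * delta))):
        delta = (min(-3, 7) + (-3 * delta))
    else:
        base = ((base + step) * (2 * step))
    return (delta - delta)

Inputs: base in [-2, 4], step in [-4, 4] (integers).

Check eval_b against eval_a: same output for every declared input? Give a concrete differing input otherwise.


Reading the diff, among the changes: same computation, different form.
Tracing base=-2, step=-3: eval_a: delta := 0 | ((delta % 5) <= (delta * step)): true | delta := -3 | (not (((delta + delta) % (base - 3)) < (delta * delta))): false | base := 30 | result 0 | eval_b: delta := 0 | (((-(-delta)) % 5) <= (delta * step)): true | delta := -3 | (not (((delta + delta) % (base - 3)) < (delta * delta))): false | base := 30 | result 0 — matching result 0.
Sweeping the whole domain (63 inputs) finds no disagreement.
verdict: equivalent


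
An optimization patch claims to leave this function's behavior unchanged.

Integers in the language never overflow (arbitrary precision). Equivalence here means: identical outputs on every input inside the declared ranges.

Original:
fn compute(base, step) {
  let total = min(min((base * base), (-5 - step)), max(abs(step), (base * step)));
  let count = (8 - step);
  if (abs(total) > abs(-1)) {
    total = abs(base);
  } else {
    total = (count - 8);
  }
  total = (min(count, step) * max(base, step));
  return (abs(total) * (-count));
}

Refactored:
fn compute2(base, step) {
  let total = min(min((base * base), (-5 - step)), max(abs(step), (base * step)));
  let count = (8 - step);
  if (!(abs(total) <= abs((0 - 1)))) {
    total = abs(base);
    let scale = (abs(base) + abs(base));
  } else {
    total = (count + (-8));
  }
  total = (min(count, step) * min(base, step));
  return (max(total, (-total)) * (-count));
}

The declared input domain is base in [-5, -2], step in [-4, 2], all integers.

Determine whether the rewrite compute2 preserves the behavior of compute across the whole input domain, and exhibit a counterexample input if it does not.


Evaluate both at base=-5, step=-4.
compute: total := -1 | count := 12 | (abs(total) > abs(-1)): false | total := 4 | total := 16 | result -192
compute2: total := -1 | count := 12 | (!(abs(total) <= abs((0 - 1)))): false | total := 4 | total := 20 | result -240
-192 and -240 differ, so these are not the same function on this domain.
verdict: not equivalent; witness: base=-5, step=-4


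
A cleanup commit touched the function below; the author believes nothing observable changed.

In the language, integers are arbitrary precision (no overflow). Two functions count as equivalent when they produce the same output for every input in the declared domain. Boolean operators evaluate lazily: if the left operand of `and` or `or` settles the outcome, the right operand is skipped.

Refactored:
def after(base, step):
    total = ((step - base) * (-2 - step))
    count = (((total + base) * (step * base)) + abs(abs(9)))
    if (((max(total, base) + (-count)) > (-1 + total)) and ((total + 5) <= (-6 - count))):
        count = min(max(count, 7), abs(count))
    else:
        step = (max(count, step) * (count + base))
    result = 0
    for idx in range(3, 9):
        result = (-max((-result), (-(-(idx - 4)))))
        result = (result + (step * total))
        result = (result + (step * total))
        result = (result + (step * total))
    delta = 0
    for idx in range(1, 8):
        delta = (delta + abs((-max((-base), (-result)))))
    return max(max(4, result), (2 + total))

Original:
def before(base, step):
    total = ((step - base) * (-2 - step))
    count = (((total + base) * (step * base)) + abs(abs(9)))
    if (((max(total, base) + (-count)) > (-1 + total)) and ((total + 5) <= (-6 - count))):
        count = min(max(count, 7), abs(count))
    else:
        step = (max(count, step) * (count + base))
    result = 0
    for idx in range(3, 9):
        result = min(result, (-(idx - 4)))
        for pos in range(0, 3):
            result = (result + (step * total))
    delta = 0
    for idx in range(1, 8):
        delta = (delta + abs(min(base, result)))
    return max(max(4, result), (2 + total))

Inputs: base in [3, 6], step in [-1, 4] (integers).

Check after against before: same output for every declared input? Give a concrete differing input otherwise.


Reading the diff, among the changes: min/max/abs usage differs; also statement counts differ; also loop structure differs; also arithmetic usage differs; also local variable names differ.
Spot check at base=5, step=2 — before: total=12, then count=179, then (((max(total, base) + (-count)) > (-1 + total)) and ((total + 5) <= (-6 - count))) is false, then step=32936, then result=0, then (idx=3), then result=0, then (pos=0), then result=395232, then (pos=1), then result=790464, then (pos=2), then result=1185696, then (idx=4), then result=0, then (pos=0), then result=395232, then (pos=1), then result=790464, then (pos=2), then result=1185696, then (idx=5), then result=-1, then (pos=0), then result=395231, then (pos=1), then result=790463, then (pos=2), then result=1185695, then (idx=6), then result=-2, then (pos=0), then result=395230, then (pos=1), then result=790462, then (pos=2), then result=1185694, then (idx=7), then result=-3, then (pos=0), then result=395229, then (pos=1), then result=790461, then (pos=2), then result=1185693, then (idx=8), then result=-4, then (pos=0), then result=395228, then (pos=1), then result=790460, then (pos=2), then result=1185692, then delta=0, then (idx=1), then delta=5, then (idx=2), then delta=10, then (idx=3), then delta=15, then (idx=4), then delta=20, then (idx=5), then delta=25, then (idx=6), then delta=30, then (idx=7), then delta=35, then returns 1185692. after: total=12, then count=179, then (((max(total, base) + (-count)) > (-1 + total)) and ((total + 5) <= (-6 - count))) is false, then step=32936, then result=0, then (idx=3), then result=0, then result=395232, then result=790464, then result=1185696, then (idx=4), then result=0, then result=395232, then result=790464, then result=1185696, then (idx=5), then result=-1, then result=395231, then result=790463, then result=1185695, then (idx=6), then result=-2, then result=395230, then result=790462, then result=1185694, then (idx=7), then result=-3, then result=395229, then result=790461, then result=1185693, then (idx=8), then result=-4, then result=395228, then result=790460, then result=1185692, then delta=0, then (idx=1), then delta=5, then (idx=2), then delta=10, then (idx=3), then delta=15, then (idx=4), then delta=20, then (idx=5), then delta=25, then (idx=6), then delta=30, then (idx=7), then delta=35, then returns 1185692. Both give 1185692.
Across all 24 domain points the two functions coincide.
verdict: equivalent


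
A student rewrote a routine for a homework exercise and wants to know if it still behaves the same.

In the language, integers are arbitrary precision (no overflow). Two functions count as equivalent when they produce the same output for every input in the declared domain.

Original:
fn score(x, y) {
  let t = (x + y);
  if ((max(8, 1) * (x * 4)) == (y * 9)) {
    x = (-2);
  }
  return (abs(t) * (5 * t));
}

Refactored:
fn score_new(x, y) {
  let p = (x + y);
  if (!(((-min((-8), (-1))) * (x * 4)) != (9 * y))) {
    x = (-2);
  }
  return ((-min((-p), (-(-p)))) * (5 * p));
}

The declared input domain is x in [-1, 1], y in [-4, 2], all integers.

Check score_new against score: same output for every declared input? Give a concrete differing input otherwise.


Comparing the listings, the differences include: min/max/abs usage differs; comparison usage differs; local variable names differ; boolean connective usage differs.
Tracing x=1, y=-1: score: t = 0; ((max(8, 1) * (x * 4)) == (y * 9)) -> false; return 0 | score_new: p = 0; (!(((-min((-8), (-1))) * (x * 4)) != (9 * y))) -> false; return 0 — matching result 0.
Checked all 21 inputs in the declared domain: the outputs agree on every one.
verdict: equivalent


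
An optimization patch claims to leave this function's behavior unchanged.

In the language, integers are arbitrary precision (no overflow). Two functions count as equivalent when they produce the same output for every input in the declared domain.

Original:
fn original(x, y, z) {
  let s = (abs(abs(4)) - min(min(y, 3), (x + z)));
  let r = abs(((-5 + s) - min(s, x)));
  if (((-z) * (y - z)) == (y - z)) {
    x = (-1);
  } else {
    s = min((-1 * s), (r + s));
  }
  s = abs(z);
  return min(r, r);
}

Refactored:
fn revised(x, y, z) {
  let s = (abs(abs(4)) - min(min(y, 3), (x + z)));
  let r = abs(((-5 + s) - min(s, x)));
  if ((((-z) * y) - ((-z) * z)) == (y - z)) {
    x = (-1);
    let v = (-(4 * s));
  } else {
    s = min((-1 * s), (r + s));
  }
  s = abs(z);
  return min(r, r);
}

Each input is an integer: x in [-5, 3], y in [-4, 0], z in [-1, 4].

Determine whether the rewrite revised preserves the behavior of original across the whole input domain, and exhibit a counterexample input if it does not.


This is a faithful refactor — constant usage differs; also arithmetic usage differs; also statement counts differ; also local variable names differ, but the computed results match everywhere.
Spot check at x=3, y=0, z=1 — original: s becomes 4; next r becomes 4; next (((-z) * (y - z)) == (y - z)) evaluates to false; next s becomes -4; next s becomes 1; next final value 4. revised: s becomes 4; next r becomes 4; next ((((-z) * y) - ((-z) * z)) == (y - z)) evaluates to false; next s becomes -4; next s becomes 1; next final value 4. Both give 4.
Sweeping the whole domain (270 inputs) finds no disagreement.
verdict: equivalent


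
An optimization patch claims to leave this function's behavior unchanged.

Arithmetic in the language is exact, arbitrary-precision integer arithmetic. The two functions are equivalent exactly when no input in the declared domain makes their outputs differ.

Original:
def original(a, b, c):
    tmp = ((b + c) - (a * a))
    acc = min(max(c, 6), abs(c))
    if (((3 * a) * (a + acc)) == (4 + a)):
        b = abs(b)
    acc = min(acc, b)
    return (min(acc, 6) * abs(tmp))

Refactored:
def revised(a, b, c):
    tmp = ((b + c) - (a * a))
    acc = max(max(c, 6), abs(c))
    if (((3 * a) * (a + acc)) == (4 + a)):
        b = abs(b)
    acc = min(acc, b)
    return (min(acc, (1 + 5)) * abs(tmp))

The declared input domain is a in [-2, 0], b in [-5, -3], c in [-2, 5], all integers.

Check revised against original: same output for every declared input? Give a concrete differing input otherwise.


Run the pair on a=-1, b=-5, c=0.
original: tmp = -6; acc = 0; (((3 * a) * (a + acc)) == (4 + a)) -> true; b = 5; acc = 0; return 0
revised: tmp = -6; acc = 6; (((3 * a) * (a + acc)) == (4 + a)) -> false; acc = -5; return -30
0 != -30, so the rewrite changes behavior.
verdict: not equivalent; witness: a=-1, b=-5, c=0


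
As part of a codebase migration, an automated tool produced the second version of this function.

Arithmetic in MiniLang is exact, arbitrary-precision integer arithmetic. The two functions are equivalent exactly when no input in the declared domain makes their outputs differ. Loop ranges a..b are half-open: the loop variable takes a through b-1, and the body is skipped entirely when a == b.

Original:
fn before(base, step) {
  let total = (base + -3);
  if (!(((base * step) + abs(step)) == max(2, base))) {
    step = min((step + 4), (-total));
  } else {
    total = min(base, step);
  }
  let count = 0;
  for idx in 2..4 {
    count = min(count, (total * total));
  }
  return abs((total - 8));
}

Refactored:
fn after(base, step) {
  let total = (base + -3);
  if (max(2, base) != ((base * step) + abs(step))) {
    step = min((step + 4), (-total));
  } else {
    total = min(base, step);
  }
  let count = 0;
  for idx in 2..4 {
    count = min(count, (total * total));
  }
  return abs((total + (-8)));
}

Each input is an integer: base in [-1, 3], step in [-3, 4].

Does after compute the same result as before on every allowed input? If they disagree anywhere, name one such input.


This is a faithful refactor — comparison usage differs, plus arithmetic usage differs, plus boolean connective usage differs, but the computed results match everywhere.
Spot check at base=0, step=-1 — before: total := -3 | (!(((base * step) + abs(step)) == max(2, base))): true | step := 3 | count := 0 | iter idx=2: | count := 0 | iter idx=3: | count := 0 | result 11. after: total := -3 | (max(2, base) != ((base * step) + abs(step))): true | step := 3 | count := 0 | iter idx=2: | count := 0 | iter idx=3: | count := 0 | result 11. Both give 11.
Sweeping the whole domain (40 inputs) finds no disagreement.
verdict: equivalent


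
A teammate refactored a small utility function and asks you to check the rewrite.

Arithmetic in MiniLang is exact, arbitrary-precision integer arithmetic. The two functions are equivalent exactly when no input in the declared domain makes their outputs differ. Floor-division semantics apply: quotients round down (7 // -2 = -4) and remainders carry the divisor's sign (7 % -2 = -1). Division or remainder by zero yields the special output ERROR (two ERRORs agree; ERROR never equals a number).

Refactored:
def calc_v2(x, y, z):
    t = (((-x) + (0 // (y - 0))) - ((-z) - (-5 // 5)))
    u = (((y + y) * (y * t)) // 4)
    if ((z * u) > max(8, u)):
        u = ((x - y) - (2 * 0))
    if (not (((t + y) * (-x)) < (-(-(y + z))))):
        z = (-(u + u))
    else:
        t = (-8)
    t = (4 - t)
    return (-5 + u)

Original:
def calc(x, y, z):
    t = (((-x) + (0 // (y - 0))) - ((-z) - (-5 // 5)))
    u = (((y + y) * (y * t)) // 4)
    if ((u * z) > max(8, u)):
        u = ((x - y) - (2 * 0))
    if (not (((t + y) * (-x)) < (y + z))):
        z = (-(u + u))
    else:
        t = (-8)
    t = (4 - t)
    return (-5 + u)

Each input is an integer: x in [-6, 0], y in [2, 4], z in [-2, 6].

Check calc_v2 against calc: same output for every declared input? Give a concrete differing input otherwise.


The two versions differ — the changes include same computation, different form.
Spot check at x=-5, y=3, z=3 — calc: t = 7; u = 31; ((u * z) > max(8, u)) -> true; u = -8; (not (((t + y) * (-x)) < (y + z))) -> true; z = 16; t = -3; return -13. calc_v2: t = 7; u = 31; ((z * u) > max(8, u)) -> true; u = -8; (not (((t + y) * (-x)) < (-(-(y + z))))) -> true; z = 16; t = -3; return -13. Both give -13.
Every one of the 189 inputs gives matching results.
verdict: equivalent
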